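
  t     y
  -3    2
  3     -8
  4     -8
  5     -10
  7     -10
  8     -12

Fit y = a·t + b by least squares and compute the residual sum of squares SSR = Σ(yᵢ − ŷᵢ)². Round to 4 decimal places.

The normal equations are: 172·a + 24·b = -278;  24·a + 6·b = -46.
Eliminating b: 6·(row 1) − 24·(row 2) gives 456·a = 6·(-278) − 24·(-46) = -564, so a = -47/38.
Then b = ((-46) − 24·(-47/38))/6 = -155/57.
Residuals: 115/114, -179/114, -1/3, -125/114, 157/114, 35/57; SSR = 403/57.

SSR = 7.0702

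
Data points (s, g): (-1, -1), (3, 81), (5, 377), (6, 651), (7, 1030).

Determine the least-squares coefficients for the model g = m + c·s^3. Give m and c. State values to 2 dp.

AᵀA·[m, c]ᵀ = Aᵀg reads: 5·m + 710·c = 2138;  710·m + 180660·c = 543219.
(Σ1 = 5, Σs^3 = 710, Σs^3·s^3 = 180660, Σg = 2138, Σs^3·g = 543219.)
Eliminating c: 180660·(row 1) − 710·(row 2) gives 399200·m = 180660·2138 − 710·543219 = 565590, so m = 56559/39920.
Then c = (543219 − 710·(56559/39920))/180660 = 239623/79840.

m = 1.42, c = 3.00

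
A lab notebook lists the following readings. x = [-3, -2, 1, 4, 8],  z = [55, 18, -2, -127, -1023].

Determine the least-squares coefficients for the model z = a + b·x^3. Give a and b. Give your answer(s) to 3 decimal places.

The normal system MᵀM·[a, b]ᵀ = Mᵀz is [[5, 542]; [542, 267034]]·[a, b]ᵀ = [-1079, -533535]ᵀ.
Δ = 5·267034 − 542² = 1041406.
a = ((-1079)·267034 − 542·(-533535))/1041406 = 523142/520703; b = (5·(-533535) − 542·(-1079))/1041406 = -2082857/1041406.

a = 1.005, b = -2.000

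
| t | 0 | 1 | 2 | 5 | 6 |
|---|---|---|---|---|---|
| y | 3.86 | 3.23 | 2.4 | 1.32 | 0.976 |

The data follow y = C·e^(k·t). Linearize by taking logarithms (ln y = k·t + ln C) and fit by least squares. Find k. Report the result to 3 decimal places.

k = -0.226

Taking logs, ln y = k·t + ln C, so regress ln y on t.
AᵀA = [[66.0000, 14.0000]; [14.0000, 5]], rhs = [4.1658, 3.6520]ᵀ  (here Σt = 14.0000, Σ(t)² = 66.0000, Σln y = 3.6520, Σt·ln y = 4.1658).
Δ = 66.0000·5 − (14.0000)² = 134.0000; k = (4.1658·5 − 14.0000·3.6520)/134.0000 = -0.22611, ln C = (66.0000·3.6520 − 14.0000·4.1658)/134.0000 = 1.36349.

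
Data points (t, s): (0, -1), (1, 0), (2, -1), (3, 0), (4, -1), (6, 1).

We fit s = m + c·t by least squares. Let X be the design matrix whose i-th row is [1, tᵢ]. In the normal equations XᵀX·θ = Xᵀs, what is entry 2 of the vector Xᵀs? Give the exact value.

Entry 2 ↔ basis t, so (Xᵀs)_{2} = Σᵢ (t)·sᵢ = (0)·(-1) + (1)·(0) + (2)·(-1) + (3)·(0) + (4)·(-1) + (6)·(1) = 0.

0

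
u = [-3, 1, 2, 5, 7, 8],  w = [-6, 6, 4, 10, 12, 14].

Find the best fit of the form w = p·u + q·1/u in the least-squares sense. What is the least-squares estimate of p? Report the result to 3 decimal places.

p = 1.681

The normal equations are: 152·p + 6·q = 278;  6·p + (1014049/705600)·q = 433/28.
(Σu·u = 152, Σu·1/u = 6, Σ1/u·1/u = 1014049/705600, Σu·w = 278, Σ1/u·w = 433/28.)
Determinant 152·(1014049/705600) − 6² = 16091731/88200.
p = (278·(1014049/705600) − 6·(433/28))/(16091731/88200) = 108218011/64366924; q = (152·(433/28) − 6·278)/(16091731/88200) = 60202800/16091731.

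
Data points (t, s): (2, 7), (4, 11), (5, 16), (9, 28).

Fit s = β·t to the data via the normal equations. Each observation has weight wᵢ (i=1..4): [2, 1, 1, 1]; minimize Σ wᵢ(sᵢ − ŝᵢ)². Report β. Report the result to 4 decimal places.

β = 3.1077

From the data, Σwᵢ·t·t = 130.
Moment sums: Σwᵢ·t·s = 404.
β = 404/130 = 3.10769.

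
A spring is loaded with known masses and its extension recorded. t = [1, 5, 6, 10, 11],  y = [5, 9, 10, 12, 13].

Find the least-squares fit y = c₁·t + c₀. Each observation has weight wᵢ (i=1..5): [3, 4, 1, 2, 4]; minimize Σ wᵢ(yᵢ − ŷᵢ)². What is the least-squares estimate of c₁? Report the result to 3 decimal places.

From the data, Σwᵢ·t·t = 823, Σwᵢ·t = 93, Σwᵢ·1 = 14.
Right-hand side: Σwᵢ·t·y = 1067, Σwᵢ·y = 137.
So AᵀWA·[c₁, c₀]ᵀ = AᵀWy: [[823, 93]; [93, 14]]·[c₁, c₀]ᵀ = [1067, 137]ᵀ.
Determinant 823·14 − 93² = 2873.
c₁ = (1067·14 − 93·137)/2873 = 13/17; c₀ = (823·137 − 93·1067)/2873 = 80/17.

c₁ = 0.765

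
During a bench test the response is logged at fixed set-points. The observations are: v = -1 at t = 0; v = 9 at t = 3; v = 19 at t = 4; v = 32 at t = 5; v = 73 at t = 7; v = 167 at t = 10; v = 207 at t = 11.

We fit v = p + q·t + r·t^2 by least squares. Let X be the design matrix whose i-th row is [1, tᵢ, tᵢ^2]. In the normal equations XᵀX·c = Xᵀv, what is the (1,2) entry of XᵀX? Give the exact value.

40

Row 1 ↔ basis 1, column 2 ↔ basis t, so (XᵀX)_{1,2} = Σᵢ t = (1)·(0) + (1)·(3) + (1)·(4) + (1)·(5) + (1)·(7) + (1)·(10) + (1)·(11) = 40.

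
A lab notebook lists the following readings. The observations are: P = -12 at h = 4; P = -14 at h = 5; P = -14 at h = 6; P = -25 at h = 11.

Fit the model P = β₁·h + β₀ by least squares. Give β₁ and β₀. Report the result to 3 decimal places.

β₁ = -1.879, β₀ = -4.034

From the data, Σh·h = 198, Σh = 26, Σ1 = 4.
Moment sums: Σh·P = -477, ΣP = -65.
So MᵀM·[β₁, β₀]ᵀ = MᵀP: [[198, 26]; [26, 4]]·[β₁, β₀]ᵀ = [-477, -65]ᵀ.
Eliminating β₀: 4·(row 1) − 26·(row 2) gives 116·β₁ = 4·(-477) − 26·(-65) = -218, so β₁ = -109/58.
Then β₀ = ((-65) − 26·(-109/58))/4 = -117/29.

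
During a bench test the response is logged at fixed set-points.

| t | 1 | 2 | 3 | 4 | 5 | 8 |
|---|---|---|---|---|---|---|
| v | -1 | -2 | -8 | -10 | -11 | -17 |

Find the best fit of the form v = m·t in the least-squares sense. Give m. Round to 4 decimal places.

m = -2.1849

Compute the Gram sums: Σt·t = 119.
And Σt·v = -260.
Normal equations: [[119]]·[m]ᵀ = [-260]ᵀ.
m = (-260)/119 = -2.18487.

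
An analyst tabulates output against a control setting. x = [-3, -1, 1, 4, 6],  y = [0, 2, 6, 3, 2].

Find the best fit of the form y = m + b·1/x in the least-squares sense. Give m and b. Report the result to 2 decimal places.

The normal equations are: 5·m + (1/12)·b = 13;  (1/12)·m + (317/144)·b = 61/12.
(Σ1 = 5, Σ1/x = 1/12, Σ1/x·1/x = 317/144, Σy = 13, Σ1/x·y = 61/12.)
Determinant 5·(317/144) − (1/12)² = 11.
m = (13·(317/144) − (1/12)·(61/12))/11 = 1015/396; b = (5·(61/12) − (1/12)·13)/11 = 73/33.

m = 2.56, b = 2.21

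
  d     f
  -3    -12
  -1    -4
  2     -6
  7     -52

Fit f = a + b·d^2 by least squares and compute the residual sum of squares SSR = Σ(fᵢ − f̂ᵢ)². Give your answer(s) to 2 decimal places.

SSR = 0.66

Forming AᵀA = [[4, 63]; [63, 2499]] and Aᵀf = [-74, -2684]ᵀ gives AᵀA·[a, b]ᵀ = Aᵀf.
Determinant 4·2499 − 63² = 6027.
a = ((-74)·2499 − 63·(-2684))/6027 = -754/287; b = (4·(-2684) − 63·(-74))/6027 = -6074/6027.
Residuals: -608/2009, -2200/6027, 3968/6027, 8/861; SSR = 3968/6027.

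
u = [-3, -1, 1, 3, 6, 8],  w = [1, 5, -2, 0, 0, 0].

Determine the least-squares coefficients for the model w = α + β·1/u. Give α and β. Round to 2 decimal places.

MᵀM·[α, β]ᵀ = Mᵀw reads: 6·α + (7/24)·β = 4;  (7/24)·α + (145/64)·β = -22/3.
Determinant 6·(145/64) − (7/24)² = 7781/576.
α = (4·(145/64) − (7/24)·(-22/3))/(7781/576) = 6452/7781; β = (6·(-22/3) − (7/24)·4)/(7781/576) = -26016/7781.

α = 0.83, β = -3.34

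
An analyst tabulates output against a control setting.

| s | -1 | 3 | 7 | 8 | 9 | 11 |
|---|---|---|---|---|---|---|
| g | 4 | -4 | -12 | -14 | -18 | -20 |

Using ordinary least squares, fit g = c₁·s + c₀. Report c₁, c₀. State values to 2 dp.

With design matrix M, MᵀM = [[325, 37]; [37, 6]] and Mᵀg = [-594, -64]ᵀ.
det = 325·6 − 37² = 581.
c₁ = ((-594)·6 − 37·(-64))/581 = -1196/581; c₀ = (325·(-64) − 37·(-594))/581 = 1178/581.

c₁ = -2.06, c₀ = 2.03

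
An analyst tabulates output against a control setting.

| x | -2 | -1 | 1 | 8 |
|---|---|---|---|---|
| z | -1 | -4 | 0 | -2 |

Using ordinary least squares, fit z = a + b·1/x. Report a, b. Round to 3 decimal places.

a = -1.599, b = 1.611

Sums needed: Σ1 = 4, Σ1/x = -3/8, Σ1/x·1/x = 145/64.
For Mᵀz: Σz = -7, Σ1/x·z = 17/4.
So MᵀM·[a, b]ᵀ = Mᵀz: [[4, -3/8]; [-3/8, 145/64]]·[a, b]ᵀ = [-7, 17/4]ᵀ.
Determinant 4·(145/64) − (-3/8)² = 571/64.
a = ((-7)·(145/64) − (-3/8)·(17/4))/(571/64) = -913/571; b = (4·(17/4) − (-3/8)·(-7))/(571/64) = 920/571.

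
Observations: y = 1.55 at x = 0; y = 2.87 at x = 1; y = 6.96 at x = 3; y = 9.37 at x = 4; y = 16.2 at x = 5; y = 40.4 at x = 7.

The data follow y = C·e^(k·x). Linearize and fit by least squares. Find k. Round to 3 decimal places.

With ln yᵢ as the transformed response and xᵢ as the regressor:
AᵀA = [[100.0000, 20.0000]; [20.0000, 6]], rhs = [55.6418, 12.1541]ᵀ  (here Σx = 20.0000, Σ(x)² = 100.0000, Σln y = 12.1541, Σx·ln y = 55.6418).
Slope k = (n·Σx·ln y − Σx·Σln y)/(n·Σ(x)² − (Σx)²) = (6·55.6418 − 20.0000·12.1541)/200.0000 = 0.45384; ln C = (Σln y − k·Σx)/n = 0.51287.

k = 0.454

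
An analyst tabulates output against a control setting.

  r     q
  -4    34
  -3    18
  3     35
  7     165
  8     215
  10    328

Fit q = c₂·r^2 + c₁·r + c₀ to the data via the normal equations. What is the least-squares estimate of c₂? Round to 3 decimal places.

The normal equations are: 16915·c₂ + 1791·c₁ + 247·c₀ = 55666;  1791·c₂ + 247·c₁ + 21·c₀ = 6070;  247·c₂ + 21·c₁ + 6·c₀ = 795.
Row-reducing yields c₂ = 2801883/936520, c₁ = 2783083/936520, c₀ = -498037/468260.

c₂ = 2.992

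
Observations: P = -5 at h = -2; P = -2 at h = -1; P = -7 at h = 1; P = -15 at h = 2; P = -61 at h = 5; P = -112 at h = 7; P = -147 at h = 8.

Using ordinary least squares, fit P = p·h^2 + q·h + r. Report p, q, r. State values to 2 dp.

Sums needed: Σh^2·h^2 = 7156, Σh^2·h = 980, Σh^2 = 148, Σh·h = 148, Σh = 20, Σ1 = 7.
Moment sums: Σh^2·P = -16510, Σh·P = -2290, ΣP = -349.
Normal equations: [[7156, 980, 148]; [980, 148, 20]; [148, 20, 7]]·[p, q, r]ᵀ = [-16510, -2290, -349]ᵀ.
Inverting the 3×3 Gram matrix, [p, q, r]ᵀ = [-15943/8088, -5775/2696, -2083/1011]ᵀ.

p = -1.97, q = -2.14, r = -2.06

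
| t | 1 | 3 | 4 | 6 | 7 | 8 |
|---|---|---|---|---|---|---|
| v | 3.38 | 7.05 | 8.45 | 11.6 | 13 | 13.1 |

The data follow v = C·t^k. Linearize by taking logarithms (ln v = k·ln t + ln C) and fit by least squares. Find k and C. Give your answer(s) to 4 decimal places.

k = 0.6738, C = 3.3760

Let Y = ln v. Fitting Y = k·ln t + ln C by least squares:
XᵀX = [[14.4498, 8.3020]; [8.3020, 6]], rhs = [19.8366, 12.8936]ᵀ  (here Σln t = 8.3020, Σ(ln t)² = 14.4498, Σln v = 12.8936, Σln t·ln v = 19.8366).
Solving (det = 17.7753): k = 0.67376, ln C = 1.21668, so C = exp(1.21668) = 3.37598.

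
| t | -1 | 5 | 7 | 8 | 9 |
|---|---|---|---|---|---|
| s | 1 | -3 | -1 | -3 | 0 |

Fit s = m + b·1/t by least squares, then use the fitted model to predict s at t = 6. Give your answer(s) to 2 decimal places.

ŝ = -1.82

Normal-equation sums: Σ1 = 5, Σ1/t = -1061/2520, Σ1/t·1/t = 6911641/6350400.
And Σs = -6, Σ1/t·s = -593/280.
So XᵀX·[m, b]ᵀ = Xᵀs: [[5, -1061/2520]; [-1061/2520, 6911641/6350400]]·[m, b]ᵀ = [-6, -593/280]ᵀ.
Determinant 5·(6911641/6350400) − (-1061/2520)² = 8358121/1587600.
m = ((-6)·(6911641/6350400) − (-1061/2520)·(-593/280))/(8358121/1587600) = -47132403/33432484; b = (5·(-593/280) − (-1061/2520)·(-6))/(8358121/1587600) = -20822130/8358121.
At t = 6: ŝ = (-47132403/33432484)·(1) + (-20822130/8358121)·(1/6) = -61013823/33432484.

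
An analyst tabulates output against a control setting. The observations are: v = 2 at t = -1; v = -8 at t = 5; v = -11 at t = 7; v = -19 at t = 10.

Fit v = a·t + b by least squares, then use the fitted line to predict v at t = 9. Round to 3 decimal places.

Entries of XᵀX: Σt·t = 175, Σt = 21, Σ1 = 4.
And Σt·v = -309, Σv = -36.
Normal equations: [[175, 21]; [21, 4]]·[a, b]ᵀ = [-309, -36]ᵀ.
Determinant 175·4 − 21² = 259.
a = ((-309)·4 − 21·(-36))/259 = -480/259; b = (175·(-36) − 21·(-309))/259 = 27/37.
At t = 9: v̂ = (-480/259)·(9) + (27/37)·(1) = -4131/259.

v̂ = -15.950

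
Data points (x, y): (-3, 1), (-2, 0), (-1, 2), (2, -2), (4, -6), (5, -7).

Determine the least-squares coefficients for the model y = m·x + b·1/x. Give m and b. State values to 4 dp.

m = -1.2154, b = 0.6180

Sums needed: Σx·x = 59, Σx·1/x = 6, Σ1/x·1/x = 6169/3600.
Moment sums: Σx·y = -68, Σ1/x·y = -187/30.
MᵀM·[m, b]ᵀ = Mᵀy becomes [[59, 6]; [6, 6169/3600]]·[m, b]ᵀ = [-68, -187/30]ᵀ.
Determinant 59·(6169/3600) − 6² = 234371/3600.
m = ((-68)·(6169/3600) − 6·(-187/30))/(234371/3600) = -4012/3301; b = (59·(-187/30) − 6·(-68))/(234371/3600) = 2040/3301.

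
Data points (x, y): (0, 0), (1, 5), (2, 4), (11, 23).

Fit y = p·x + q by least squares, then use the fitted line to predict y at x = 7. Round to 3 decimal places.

MᵀM·[p, q]ᵀ = Mᵀy reads: 126·p + 14·q = 266;  14·p + 4·q = 32.
(Σx·x = 126, Σx = 14, Σ1 = 4, Σx·y = 266, Σy = 32.)
det = 126·4 − 14² = 308.
p = (266·4 − 14·32)/308 = 2; q = (126·32 − 14·266)/308 = 1.
At x = 7: ŷ = (2)·(7) + (1)·(1) = 15.

ŷ = 15.000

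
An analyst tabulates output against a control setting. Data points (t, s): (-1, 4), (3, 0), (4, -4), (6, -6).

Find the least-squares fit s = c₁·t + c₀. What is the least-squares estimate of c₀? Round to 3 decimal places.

c₀ = 2.885

Entries of AᵀA: Σt·t = 62, Σt = 12, Σ1 = 4.
Moment sums: Σt·s = -56, Σs = -6.
AᵀA·[c₁, c₀]ᵀ = Aᵀs becomes [[62, 12]; [12, 4]]·[c₁, c₀]ᵀ = [-56, -6]ᵀ.
Δ = 62·4 − 12² = 104.
c₁ = ((-56)·4 − 12·(-6))/104 = -19/13; c₀ = (62·(-6) − 12·(-56))/104 = 75/26.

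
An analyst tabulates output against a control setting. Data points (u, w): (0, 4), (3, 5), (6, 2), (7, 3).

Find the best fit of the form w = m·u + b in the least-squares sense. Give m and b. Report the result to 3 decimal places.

m = -0.267, b = 4.567

Forming XᵀX = [[94, 16]; [16, 4]] and Xᵀw = [48, 14]ᵀ gives XᵀX·[m, b]ᵀ = Xᵀw.
Δ = 94·4 − 16² = 120.
m = (48·4 − 16·14)/120 = -4/15; b = (94·14 − 16·48)/120 = 137/30.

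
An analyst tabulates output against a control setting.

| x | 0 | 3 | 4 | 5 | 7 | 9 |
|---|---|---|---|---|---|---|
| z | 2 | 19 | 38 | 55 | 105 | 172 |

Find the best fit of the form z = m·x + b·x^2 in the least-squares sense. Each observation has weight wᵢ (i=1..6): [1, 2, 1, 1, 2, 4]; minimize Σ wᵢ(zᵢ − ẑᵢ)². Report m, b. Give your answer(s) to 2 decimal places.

m = 0.69, b = 2.05

Setting ∂/∂m … = 0 gives: 481·m + 3845·b = 8203;  3845·m + 32089·b = 68343.
(Σwᵢ·x·x = 481, Σwᵢ·x·x^2 = 3845, Σwᵢ·x^2·x^2 = 32089, Σwᵢ·x·z = 8203, Σwᵢ·x^2·z = 68343.)
Δ = 481·32089 − 3845² = 650784.
m = (8203·32089 − 3845·68343)/650784 = 13976/20337; b = (481·68343 − 3845·8203)/650784 = 41639/20337.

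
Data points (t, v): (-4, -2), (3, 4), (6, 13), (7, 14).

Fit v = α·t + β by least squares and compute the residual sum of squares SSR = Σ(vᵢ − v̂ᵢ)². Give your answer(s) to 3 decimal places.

SSR = 14.196

Setting ∂/∂α … = 0 gives: 110·α + 12·β = 196;  12·α + 4·β = 29.
Δ = 110·4 − 12² = 296.
α = (196·4 − 12·29)/296 = 109/74; β = (110·29 − 12·196)/296 = 419/148.
Residuals: 157/148, -13/4, 197/148, 127/148; SSR = 2101/148.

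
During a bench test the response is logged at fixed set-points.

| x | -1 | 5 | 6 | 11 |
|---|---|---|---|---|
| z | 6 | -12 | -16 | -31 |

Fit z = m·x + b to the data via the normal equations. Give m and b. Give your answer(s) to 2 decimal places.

m = -3.09, b = 2.97

Compute the Gram sums: Σx·x = 183, Σx = 21, Σ1 = 4.
And Σx·z = -503, Σz = -53.
Normal equations: [[183, 21]; [21, 4]]·[m, b]ᵀ = [-503, -53]ᵀ.
det = 183·4 − 21² = 291.
m = ((-503)·4 − 21·(-53))/291 = -899/291; b = (183·(-53) − 21·(-503))/291 = 288/97.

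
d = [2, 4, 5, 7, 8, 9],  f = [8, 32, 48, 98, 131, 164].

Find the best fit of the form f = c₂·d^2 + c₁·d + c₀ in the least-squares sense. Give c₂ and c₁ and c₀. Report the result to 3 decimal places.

The normal equations are: 13955·c₂ + 1781·c₁ + 239·c₀ = 28214;  1781·c₂ + 239·c₁ + 35·c₀ = 3594;  239·c₂ + 35·c₁ + 6·c₀ = 481.
Inverting the 3×3 Gram matrix, [c₂, c₁, c₀]ᵀ = [2863/1320, -1927/1320, 503/220]ᵀ.

c₂ = 2.169, c₁ = -1.460, c₀ = 2.286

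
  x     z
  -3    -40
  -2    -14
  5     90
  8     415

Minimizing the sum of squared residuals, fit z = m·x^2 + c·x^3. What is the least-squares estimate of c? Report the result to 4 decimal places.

c = 0.9846

Compute the Gram sums: Σx^2·x^2 = 4818, Σx^2·x^3 = 35618, Σx^3·x^3 = 278562.
For Aᵀz: Σx^2·z = 28394, Σx^3·z = 224922.
det = 4818·278562 − 35618² = 73469792.
m = (28394·278562 − 35618·224922)/73469792 = -3180699/2295931; c = (4818·224922 − 35618·28394)/73469792 = 205502/208721.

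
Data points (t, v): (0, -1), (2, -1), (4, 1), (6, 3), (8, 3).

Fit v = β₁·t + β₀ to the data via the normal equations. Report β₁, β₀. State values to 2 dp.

MᵀM·[β₁, β₀]ᵀ = Mᵀv reads: 120·β₁ + 20·β₀ = 44;  20·β₁ + 5·β₀ = 5.
Eliminating β₀: 5·(row 1) − 20·(row 2) gives 200·β₁ = 5·44 − 20·5 = 120, so β₁ = 3/5.
Then β₀ = (5 − 20·(3/5))/5 = -7/5.

β₁ = 0.60, β₀ = -1.40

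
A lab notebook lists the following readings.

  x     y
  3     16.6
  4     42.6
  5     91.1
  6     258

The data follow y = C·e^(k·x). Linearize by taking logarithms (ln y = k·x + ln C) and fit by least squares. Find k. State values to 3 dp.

Taking logs, ln y = k·x + ln C, so regress ln y on x.
Σx = 18.0000, Σ(x)² = 86.0000, Σln y = 16.6262, Σx·ln y = 79.3132.
Equations: 86.0000·k + 18.0000·ln C = 79.3132;  18.0000·k + 4·ln C = 16.6262.
Δ = 86.0000·4 − (18.0000)² = 20.0000; k = (79.3132·4 − 18.0000·16.6262)/20.0000 = 0.89908, ln C = (86.0000·16.6262 − 18.0000·79.3132)/20.0000 = 0.11070.

k = 0.899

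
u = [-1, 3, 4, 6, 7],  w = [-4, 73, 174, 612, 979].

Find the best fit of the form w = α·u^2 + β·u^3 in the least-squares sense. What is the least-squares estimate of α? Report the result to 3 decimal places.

α = -1.049

The normal system MᵀM·[α, β]ᵀ = Mᵀw is [[4035, 25849]; [25849, 169131]]·[α, β]ᵀ = [73440, 481100]ᵀ.
Δ = 4035·169131 − 25849² = 14272784.
α = (73440·169131 − 25849·481100)/14272784 = -3743315/3568196; β = (4035·481100 − 25849·73440)/14272784 = 10721985/3568196.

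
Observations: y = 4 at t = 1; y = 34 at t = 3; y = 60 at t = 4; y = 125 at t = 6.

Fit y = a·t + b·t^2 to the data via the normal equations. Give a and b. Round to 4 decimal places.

a = 2.1266, b = 3.1304

Sums needed: Σt·t = 62, Σt·t^2 = 308, Σt^2·t^2 = 1634.
Right-hand side: Σt·y = 1096, Σt^2·y = 5770.
Normal equations: [[62, 308]; [308, 1634]]·[a, b]ᵀ = [1096, 5770]ᵀ.
Δ = 62·1634 − 308² = 6444.
a = (1096·1634 − 308·5770)/6444 = 1142/537; b = (62·5770 − 308·1096)/6444 = 1681/537.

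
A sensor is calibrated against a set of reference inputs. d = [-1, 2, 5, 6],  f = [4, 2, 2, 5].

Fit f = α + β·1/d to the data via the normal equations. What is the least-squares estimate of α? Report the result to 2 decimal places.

α = 3.22

From the data, Σ1 = 4, Σ1/d = -2/15, Σ1/d·1/d = 593/450.
Moment sums: Σf = 13, Σ1/d·f = -53/30.
XᵀX·[α, β]ᵀ = Xᵀf becomes [[4, -2/15]; [-2/15, 593/450]]·[α, β]ᵀ = [13, -53/30]ᵀ.
Δ = 4·(593/450) − (-2/15)² = 394/75.
α = (13·(593/450) − (-2/15)·(-53/30))/(394/75) = 7603/2364; β = (4·(-53/30) − (-2/15)·13)/(394/75) = -200/197.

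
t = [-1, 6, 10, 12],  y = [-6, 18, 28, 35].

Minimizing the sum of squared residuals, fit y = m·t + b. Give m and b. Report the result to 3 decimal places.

Compute the Gram sums: Σt·t = 281, Σt = 27, Σ1 = 4.
Moment sums: Σt·y = 814, Σy = 75.
Normal equations: [[281, 27]; [27, 4]]·[m, b]ᵀ = [814, 75]ᵀ.
Eliminating b: 4·(row 1) − 27·(row 2) gives 395·m = 4·814 − 27·75 = 1231, so m = 1231/395.
Then b = (75 − 27·(1231/395))/4 = -903/395.

m = 3.116, b = -2.286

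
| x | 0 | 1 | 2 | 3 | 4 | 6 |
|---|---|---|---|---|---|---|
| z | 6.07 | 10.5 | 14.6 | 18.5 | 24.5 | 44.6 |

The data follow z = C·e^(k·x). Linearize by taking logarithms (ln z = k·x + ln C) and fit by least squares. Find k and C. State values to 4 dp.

With ln zᵢ as the transformed response and xᵢ as the regressor:
Σx = 16.0000, Σ(x)² = 66.0000, Σln z = 16.7499, Σx·ln z = 52.0478.
Equations: 66.0000·k + 16.0000·ln C = 52.0478;  16.0000·k + 6·ln C = 16.7499.
Δ = 66.0000·6 − (16.0000)² = 140.0000; k = (52.0478·6 − 16.0000·16.7499)/140.0000 = 0.31634, ln C = (66.0000·16.7499 − 16.0000·52.0478)/140.0000 = 1.94807, so C = exp(1.94807) = 7.01516.

k = 0.3163, C = 7.0152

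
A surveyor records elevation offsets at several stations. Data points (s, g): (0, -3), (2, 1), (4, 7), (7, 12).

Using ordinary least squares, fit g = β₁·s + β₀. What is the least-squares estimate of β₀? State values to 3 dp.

β₀ = -2.888

The normal equations are: 69·β₁ + 13·β₀ = 114;  13·β₁ + 4·β₀ = 17.
Eliminating β₀: 4·(row 1) − 13·(row 2) gives 107·β₁ = 4·114 − 13·17 = 235, so β₁ = 235/107.
Then β₀ = (17 − 13·(235/107))/4 = -309/107.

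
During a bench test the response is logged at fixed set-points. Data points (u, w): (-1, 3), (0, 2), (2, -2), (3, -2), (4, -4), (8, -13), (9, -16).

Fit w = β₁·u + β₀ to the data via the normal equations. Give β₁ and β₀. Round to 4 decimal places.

β₁ = -1.8983, β₀ = 2.2083

AᵀA·[β₁, β₀]ᵀ = Aᵀw reads: 175·β₁ + 25·β₀ = -277;  25·β₁ + 7·β₀ = -32.
det = 175·7 − 25² = 600.
β₁ = ((-277)·7 − 25·(-32))/600 = -1139/600; β₀ = (175·(-32) − 25·(-277))/600 = 53/24.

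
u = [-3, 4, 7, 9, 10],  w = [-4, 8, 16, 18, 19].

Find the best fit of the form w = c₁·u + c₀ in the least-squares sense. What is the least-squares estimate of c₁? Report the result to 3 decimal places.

c₁ = 1.833

Compute the Gram sums: Σu·u = 255, Σu = 27, Σ1 = 5.
And Σu·w = 508, Σw = 57.
Normal equations: [[255, 27]; [27, 5]]·[c₁, c₀]ᵀ = [508, 57]ᵀ.
Eliminating c₀: 5·(row 1) − 27·(row 2) gives 546·c₁ = 5·508 − 27·57 = 1001, so c₁ = 11/6.
Then c₀ = (57 − 27·(11/6))/5 = 3/2.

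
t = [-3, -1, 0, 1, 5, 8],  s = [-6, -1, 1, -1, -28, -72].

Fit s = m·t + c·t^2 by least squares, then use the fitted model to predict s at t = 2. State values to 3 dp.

Entries of MᵀM: Σt·t = 100, Σt·t^2 = 610, Σt^2·t^2 = 4804.
Right-hand side: Σt·s = -698, Σt^2·s = -5364.
Eliminating c: 4804·(row 1) − 610·(row 2) gives 108300·m = 4804·(-698) − 610·(-5364) = -81152, so m = -20288/27075.
Then c = ((-5364) − 610·(-20288/27075))/4804 = -5531/5415.
At t = 2: ŝ = (-20288/27075)·(2) + (-5531/5415)·(4) = -151196/27075.

ŝ = -5.584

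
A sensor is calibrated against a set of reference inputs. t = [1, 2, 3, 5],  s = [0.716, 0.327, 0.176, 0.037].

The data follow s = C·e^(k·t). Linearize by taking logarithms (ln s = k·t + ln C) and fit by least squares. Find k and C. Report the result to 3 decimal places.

k = -0.735, C = 1.491

Taking logs, ln s = k·t + ln C, so regress ln s on t.
Sums: Σt = 11.0000, Σ(t)² = 39.0000, Σln s = -6.4860, Σt·ln s = -24.2657.
Normal system: [[39.0000, 11.0000]; [11.0000, 4]]·[k, ln C]ᵀ = [-24.2657, -6.4860]ᵀ.
Δ = 39.0000·4 − (11.0000)² = 35.0000; k = (-24.2657·4 − 11.0000·-6.4860)/35.0000 = -0.73477, ln C = (39.0000·-6.4860 − 11.0000·-24.2657)/35.0000 = 0.39912, so C = exp(0.39912) = 1.49051.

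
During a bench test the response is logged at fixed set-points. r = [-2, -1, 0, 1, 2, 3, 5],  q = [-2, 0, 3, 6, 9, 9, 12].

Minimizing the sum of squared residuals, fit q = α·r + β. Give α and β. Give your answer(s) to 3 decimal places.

Setting ∂/∂α … = 0 gives: 44·α + 8·β = 115;  8·α + 7·β = 37.
(Σr·r = 44, Σr = 8, Σ1 = 7, Σr·q = 115, Σq = 37.)
det = 44·7 − 8² = 244.
α = (115·7 − 8·37)/244 = 509/244; β = (44·37 − 8·115)/244 = 177/61.

α = 2.086, β = 2.902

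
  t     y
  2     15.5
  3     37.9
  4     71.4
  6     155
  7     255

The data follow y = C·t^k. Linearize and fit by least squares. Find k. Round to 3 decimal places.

k = 2.179

Let Y = ln y. Fitting Y = k·ln t + ln C by least squares:
XᵀX = [[10.6062, 6.9157]; [6.9157, 5]], rhs = [31.6297, 21.2288]ᵀ  (here Σln t = 6.9157, Σ(ln t)² = 10.6062, Σln y = 21.2288, Σln t·ln y = 31.6297).
Δ = 10.6062·5 − (6.9157)² = 5.2037; k = (31.6297·5 − 6.9157·21.2288)/5.2037 = 2.17851, ln C = (10.6062·21.2288 − 6.9157·31.6297)/5.2037 = 1.23255.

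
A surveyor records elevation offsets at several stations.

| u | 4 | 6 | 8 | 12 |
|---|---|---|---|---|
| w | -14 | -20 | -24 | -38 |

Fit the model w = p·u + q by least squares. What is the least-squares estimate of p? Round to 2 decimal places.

Entries of AᵀA: Σu·u = 260, Σu = 30, Σ1 = 4.
Right-hand side: Σu·w = -824, Σw = -96.
So AᵀA·[p, q]ᵀ = Aᵀw: [[260, 30]; [30, 4]]·[p, q]ᵀ = [-824, -96]ᵀ.
Δ = 260·4 − 30² = 140.
p = ((-824)·4 − 30·(-96))/140 = -104/35; q = (260·(-96) − 30·(-824))/140 = -12/7.

p = -2.97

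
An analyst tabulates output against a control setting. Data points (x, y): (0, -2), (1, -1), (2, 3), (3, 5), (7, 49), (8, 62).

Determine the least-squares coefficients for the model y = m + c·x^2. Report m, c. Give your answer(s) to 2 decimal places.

Normal-equation sums: Σ1 = 6, Σx^2 = 127, Σx^2·x^2 = 6595.
Moment sums: Σy = 116, Σx^2·y = 6425.
Normal equations: [[6, 127]; [127, 6595]]·[m, c]ᵀ = [116, 6425]ᵀ.
Determinant 6·6595 − 127² = 23441.
m = (116·6595 − 127·6425)/23441 = -50955/23441; c = (6·6425 − 127·116)/23441 = 23818/23441.

m = -2.17, c = 1.02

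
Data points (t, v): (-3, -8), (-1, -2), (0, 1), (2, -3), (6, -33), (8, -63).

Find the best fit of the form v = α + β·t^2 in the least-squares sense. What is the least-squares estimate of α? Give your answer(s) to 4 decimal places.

Sums needed: Σ1 = 6, Σt^2 = 114, Σt^2·t^2 = 5490.
For Mᵀv: Σv = -108, Σt^2·v = -5306.
det = 6·5490 − 114² = 19944.
α = ((-108)·5490 − 114·(-5306))/19944 = 997/1662; β = (6·(-5306) − 114·(-108))/19944 = -1627/1662.

α = 0.5999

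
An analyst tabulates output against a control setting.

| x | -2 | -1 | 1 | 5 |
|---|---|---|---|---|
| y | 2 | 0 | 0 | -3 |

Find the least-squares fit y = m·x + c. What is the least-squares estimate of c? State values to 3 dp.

c = 0.226

From the data, Σx·x = 31, Σx = 3, Σ1 = 4.
And Σx·y = -19, Σy = -1.
MᵀM·[m, c]ᵀ = Mᵀy becomes [[31, 3]; [3, 4]]·[m, c]ᵀ = [-19, -1]ᵀ.
Δ = 31·4 − 3² = 115.
m = ((-19)·4 − 3·(-1))/115 = -73/115; c = (31·(-1) − 3·(-19))/115 = 26/115.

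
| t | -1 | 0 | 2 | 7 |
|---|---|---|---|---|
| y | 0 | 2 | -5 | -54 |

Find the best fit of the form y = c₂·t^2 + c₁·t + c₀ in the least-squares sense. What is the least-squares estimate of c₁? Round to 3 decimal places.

Forming MᵀM = [[2418, 350, 54]; [350, 54, 8]; [54, 8, 4]] and Mᵀy = [-2666, -388, -57]ᵀ gives MᵀM·[c₂, c₁, c₀]ᵀ = Mᵀy.
Inverting the 3×3 Gram matrix, [c₂, c₁, c₀]ᵀ = [-5759/5618, -3833/5618, 2678/2809]ᵀ.

c₁ = -0.682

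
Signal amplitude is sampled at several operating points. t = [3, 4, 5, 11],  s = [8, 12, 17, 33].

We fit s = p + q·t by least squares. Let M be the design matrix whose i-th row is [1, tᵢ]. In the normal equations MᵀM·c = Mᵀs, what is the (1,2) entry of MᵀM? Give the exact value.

23

Row 1 ↔ basis 1, column 2 ↔ basis t, so (MᵀM)_{1,2} = Σᵢ t = (1)·(3) + (1)·(4) + (1)·(5) + (1)·(11) = 23.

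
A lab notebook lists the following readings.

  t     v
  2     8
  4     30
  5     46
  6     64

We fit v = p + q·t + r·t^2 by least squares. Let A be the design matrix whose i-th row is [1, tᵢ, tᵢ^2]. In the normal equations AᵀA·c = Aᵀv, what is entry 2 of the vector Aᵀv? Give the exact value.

Entry 2 ↔ basis t, so (Aᵀv)_{2} = Σᵢ (t)·vᵢ = (2)·(8) + (4)·(30) + (5)·(46) + (6)·(64) = 750.

750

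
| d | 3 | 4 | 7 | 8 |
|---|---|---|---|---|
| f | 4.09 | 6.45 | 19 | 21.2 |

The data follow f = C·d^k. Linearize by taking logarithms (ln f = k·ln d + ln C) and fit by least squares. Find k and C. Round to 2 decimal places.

Taking logs, ln f = k·ln d + ln C, so regress ln f on ln d.
XᵀX = [[11.2394, 6.5103]; [6.5103, 4]], rhs = [16.2118, 9.2711]ᵀ  (here Σln d = 6.5103, Σ(ln d)² = 11.2394, Σln f = 9.2711, Σln d·ln f = 16.2118).
Δ = 11.2394·4 − (6.5103)² = 2.5742; k = (16.2118·4 − 6.5103·9.2711)/2.5742 = 1.74439, ln C = (11.2394·9.2711 − 6.5103·16.2118)/2.5742 = -0.52134, so C = exp(-0.52134) = 0.59372.

k = 1.74, C = 0.59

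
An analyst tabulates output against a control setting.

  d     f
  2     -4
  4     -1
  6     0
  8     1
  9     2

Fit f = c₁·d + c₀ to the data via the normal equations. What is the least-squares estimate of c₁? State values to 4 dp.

The normal system MᵀM·[c₁, c₀]ᵀ = Mᵀf is [[201, 29]; [29, 5]]·[c₁, c₀]ᵀ = [14, -2]ᵀ.
Determinant 201·5 − 29² = 164.
c₁ = (14·5 − 29·(-2))/164 = 32/41; c₀ = (201·(-2) − 29·14)/164 = -202/41.

c₁ = 0.7805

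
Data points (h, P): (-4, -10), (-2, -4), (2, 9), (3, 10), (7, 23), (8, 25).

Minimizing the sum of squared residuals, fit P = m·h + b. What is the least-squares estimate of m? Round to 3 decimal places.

The normal system MᵀM·[m, b]ᵀ = MᵀP is [[146, 14]; [14, 6]]·[m, b]ᵀ = [457, 53]ᵀ.
Eliminating b: 6·(row 1) − 14·(row 2) gives 680·m = 6·457 − 14·53 = 2000, so m = 50/17.
Then b = (53 − 14·(50/17))/6 = 67/34.

m = 2.941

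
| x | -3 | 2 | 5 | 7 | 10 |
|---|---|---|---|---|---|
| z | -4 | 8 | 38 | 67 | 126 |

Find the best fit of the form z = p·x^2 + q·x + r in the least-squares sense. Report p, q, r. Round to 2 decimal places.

With design matrix M, MᵀM = [[13123, 1449, 187]; [1449, 187, 21]; [187, 21, 5]] and Mᵀz = [16829, 1947, 235]ᵀ.
Row-reducing yields p = 9831/10325, q = 4899/1475, r = -5287/2065.

p = 0.95, q = 3.32, r = -2.56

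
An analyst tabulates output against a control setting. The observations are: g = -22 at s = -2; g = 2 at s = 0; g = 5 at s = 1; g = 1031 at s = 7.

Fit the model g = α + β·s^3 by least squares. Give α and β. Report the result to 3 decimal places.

α = 2.000, β = 3.000

Setting ∂/∂α … = 0 gives: 4·α + 336·β = 1016;  336·α + 117714·β = 353814.
det = 4·117714 − 336² = 357960.
α = (1016·117714 − 336·353814)/357960 = 2; β = (4·353814 − 336·1016)/357960 = 3.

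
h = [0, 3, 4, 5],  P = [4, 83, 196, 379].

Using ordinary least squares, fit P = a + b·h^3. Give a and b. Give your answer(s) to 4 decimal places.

Entries of XᵀX: Σ1 = 4, Σh^3 = 216, Σh^3·h^3 = 20450.
Moment sums: ΣP = 662, Σh^3·P = 62160.
XᵀX·[a, b]ᵀ = XᵀP becomes [[4, 216]; [216, 20450]]·[a, b]ᵀ = [662, 62160]ᵀ.
det = 4·20450 − 216² = 35144.
a = (662·20450 − 216·62160)/35144 = 27835/8786; b = (4·62160 − 216·662)/35144 = 13206/4393.

a = 3.1681, b = 3.0061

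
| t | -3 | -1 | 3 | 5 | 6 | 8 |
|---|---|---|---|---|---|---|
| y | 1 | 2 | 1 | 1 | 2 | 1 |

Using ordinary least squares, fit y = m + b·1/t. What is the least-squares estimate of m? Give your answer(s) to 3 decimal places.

From the data, Σ1 = 6, Σ1/t = -61/120, Σ1/t·1/t = 2089/1600.
And Σy = 8, Σ1/t·y = -161/120.
MᵀM·[m, b]ᵀ = Mᵀy becomes [[6, -61/120]; [-61/120, 2089/1600]]·[m, b]ᵀ = [8, -161/120]ᵀ.
Eliminating b: (2089/1600)·(row 1) − (-61/120)·(row 2) gives (21817/2880)·m = (2089/1600)·8 − (-61/120)·(-161/120) = 140587/14400, so m = 140587/109085.
Then b = ((-161/120) − (-61/120)·(140587/109085))/(2089/1600) = -11472/21817.

m = 1.289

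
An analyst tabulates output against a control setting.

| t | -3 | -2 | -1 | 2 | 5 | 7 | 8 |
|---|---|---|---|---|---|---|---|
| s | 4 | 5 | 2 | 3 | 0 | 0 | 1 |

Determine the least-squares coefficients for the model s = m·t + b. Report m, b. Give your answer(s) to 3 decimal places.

m = -0.371, b = 2.990

Compute the Gram sums: Σt·t = 156, Σt = 16, Σ1 = 7.
Moment sums: Σt·s = -10, Σs = 15.
So MᵀM·[m, b]ᵀ = Mᵀs: [[156, 16]; [16, 7]]·[m, b]ᵀ = [-10, 15]ᵀ.
Determinant 156·7 − 16² = 836.
m = ((-10)·7 − 16·15)/836 = -155/418; b = (156·15 − 16·(-10))/836 = 625/209.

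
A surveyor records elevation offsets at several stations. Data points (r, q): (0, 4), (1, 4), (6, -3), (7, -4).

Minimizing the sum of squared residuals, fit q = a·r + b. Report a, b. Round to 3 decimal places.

The normal equations are: 86·a + 14·b = -42;  14·a + 4·b = 1.
(Σr·r = 86, Σr = 14, Σ1 = 4, Σr·q = -42, Σq = 1.)
det = 86·4 − 14² = 148.
a = ((-42)·4 − 14·1)/148 = -91/74; b = (86·1 − 14·(-42))/148 = 337/74.

a = -1.230, b = 4.554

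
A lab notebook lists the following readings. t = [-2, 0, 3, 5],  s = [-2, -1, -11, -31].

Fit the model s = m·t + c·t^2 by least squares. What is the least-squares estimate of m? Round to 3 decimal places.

Setting ∂/∂m … = 0 gives: 38·m + 144·c = -184;  144·m + 722·c = -882.
Δ = 38·722 − 144² = 6700.
m = ((-184)·722 − 144·(-882))/6700 = -292/335; c = (38·(-882) − 144·(-184))/6700 = -351/335.

m = -0.872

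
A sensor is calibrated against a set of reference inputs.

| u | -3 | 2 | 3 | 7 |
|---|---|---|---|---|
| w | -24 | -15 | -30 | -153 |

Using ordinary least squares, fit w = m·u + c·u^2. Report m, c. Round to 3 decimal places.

m = -1.048, c = -2.976

From the data, Σu·u = 71, Σu·u^2 = 351, Σu^2·u^2 = 2579.
Right-hand side: Σu·w = -1119, Σu^2·w = -8043.
Normal equations: [[71, 351]; [351, 2579]]·[m, c]ᵀ = [-1119, -8043]ᵀ.
Determinant 71·2579 − 351² = 59908.
m = ((-1119)·2579 − 351·(-8043))/59908 = -15702/14977; c = (71·(-8043) − 351·(-1119))/59908 = -44571/14977.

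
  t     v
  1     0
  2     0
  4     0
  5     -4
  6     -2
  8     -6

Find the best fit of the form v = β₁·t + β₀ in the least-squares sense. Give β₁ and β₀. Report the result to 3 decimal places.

β₁ = -0.840, β₀ = 1.640

Setting ∂/∂β₁ … = 0 gives: 146·β₁ + 26·β₀ = -80;  26·β₁ + 6·β₀ = -12.
Eliminating β₀: 6·(row 1) − 26·(row 2) gives 200·β₁ = 6·(-80) − 26·(-12) = -168, so β₁ = -21/25.
Then β₀ = ((-12) − 26·(-21/25))/6 = 41/25.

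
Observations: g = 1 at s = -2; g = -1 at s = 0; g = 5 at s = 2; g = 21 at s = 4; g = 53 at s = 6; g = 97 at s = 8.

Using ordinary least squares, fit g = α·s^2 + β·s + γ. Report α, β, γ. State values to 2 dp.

α = 1.49, β = 0.45, γ = -2.84

Forming MᵀM = [[5680, 792, 124]; [792, 124, 18]; [124, 18, 6]] and Mᵀg = [8476, 1186, 176]ᵀ gives MᵀM·[α, β, γ]ᵀ = Mᵀg.
Row-reducing yields α = 167/112, β = 127/280, γ = -199/70.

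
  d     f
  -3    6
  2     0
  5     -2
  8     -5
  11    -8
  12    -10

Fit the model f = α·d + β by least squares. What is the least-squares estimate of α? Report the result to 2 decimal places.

The normal equations are: 367·α + 35·β = -276;  35·α + 6·β = -19.
(Σd·d = 367, Σd = 35, Σ1 = 6, Σd·f = -276, Σf = -19.)
Δ = 367·6 − 35² = 977.
α = ((-276)·6 − 35·(-19))/977 = -991/977; β = (367·(-19) − 35·(-276))/977 = 2687/977.

α = -1.01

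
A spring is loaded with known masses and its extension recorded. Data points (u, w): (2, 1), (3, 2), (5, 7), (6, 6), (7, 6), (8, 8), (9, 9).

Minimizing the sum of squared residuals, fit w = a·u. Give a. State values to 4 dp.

a = 0.9925

AᵀA·[a]ᵀ = Aᵀw reads: 268·a = 266.
(Σu·u = 268, Σu·w = 266.)
Hence a = 266 / 268 ≈ 0.992537.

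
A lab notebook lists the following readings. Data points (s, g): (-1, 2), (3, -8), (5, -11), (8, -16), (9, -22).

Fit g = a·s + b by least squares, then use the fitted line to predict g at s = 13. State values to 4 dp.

ĝ = -29.0957

Compute the Gram sums: Σs·s = 180, Σs = 24, Σ1 = 5.
For Xᵀg: Σs·g = -407, Σg = -55.
det = 180·5 − 24² = 324.
a = ((-407)·5 − 24·(-55))/324 = -715/324; b = (180·(-55) − 24·(-407))/324 = -11/27.
At s = 13: ĝ = (-715/324)·(13) + (-11/27)·(1) = -9427/324.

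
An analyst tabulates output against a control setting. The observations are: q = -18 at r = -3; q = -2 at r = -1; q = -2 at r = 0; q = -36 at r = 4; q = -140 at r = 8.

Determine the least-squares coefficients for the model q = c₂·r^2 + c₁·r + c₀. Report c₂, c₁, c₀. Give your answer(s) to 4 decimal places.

Forming XᵀX = [[4434, 548, 90]; [548, 90, 8]; [90, 8, 5]] and Xᵀq = [-9700, -1208, -198]ᵀ gives XᵀX·[c₂, c₁, c₀]ᵀ = Xᵀq.
Row-reducing yields c₂ = -142068/67531, c₁ = -36116/67531, c₀ = -59218/67531.

c₂ = -2.1037, c₁ = -0.5348, c₀ = -0.8769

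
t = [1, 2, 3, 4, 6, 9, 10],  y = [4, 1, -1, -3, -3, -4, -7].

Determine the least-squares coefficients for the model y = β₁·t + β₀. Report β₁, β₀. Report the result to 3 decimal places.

XᵀX·[β₁, β₀]ᵀ = Xᵀy reads: 247·β₁ + 35·β₀ = -133;  35·β₁ + 7·β₀ = -13.
det = 247·7 − 35² = 504.
β₁ = ((-133)·7 − 35·(-13))/504 = -17/18; β₀ = (247·(-13) − 35·(-133))/504 = 361/126.

β₁ = -0.944, β₀ = 2.865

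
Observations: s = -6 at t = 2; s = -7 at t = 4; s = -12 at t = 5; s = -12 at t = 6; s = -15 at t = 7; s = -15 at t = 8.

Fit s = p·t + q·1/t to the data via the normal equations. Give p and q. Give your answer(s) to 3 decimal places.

The normal system XᵀX·[p, q]ᵀ = Xᵀs is [[194, 6]; [6, 293749/705600]]·[p, q]ᵀ = [-397, -3687/280]ᵀ.
Determinant 194·(293749/705600) − 6² = 15792853/352800.
p = ((-397)·(293749/705600) − 6·(-3687/280))/(15792853/352800) = -60870913/31585706; q = (194·(-3687/280) − 6·(-397))/(15792853/352800) = -60880680/15792853.

p = -1.927, q = -3.855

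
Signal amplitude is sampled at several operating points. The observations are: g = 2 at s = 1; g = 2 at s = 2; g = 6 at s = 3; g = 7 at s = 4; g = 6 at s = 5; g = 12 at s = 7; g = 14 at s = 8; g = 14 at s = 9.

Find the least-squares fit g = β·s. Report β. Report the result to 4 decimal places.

The normal equations are: 249·β = 404.
(Σs·s = 249, Σs·g = 404.)
β = 404/249 = 1.62249.

β = 1.6225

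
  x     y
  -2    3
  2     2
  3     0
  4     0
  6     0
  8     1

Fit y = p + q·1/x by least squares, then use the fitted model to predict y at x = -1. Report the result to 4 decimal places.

ŷ = 3.4300

The normal equations are: 6·p + (7/8)·q = 6;  (7/8)·p + (413/576)·q = -3/8.
Δ = 6·(413/576) − (7/8)² = 679/192.
p = (6·(413/576) − (7/8)·(-3/8))/(679/192) = 127/97; q = (6·(-3/8) − (7/8)·6)/(679/192) = -1440/679.
At x = -1: ŷ = (127/97)·(1) + (-1440/679)·(-1) = 2329/679.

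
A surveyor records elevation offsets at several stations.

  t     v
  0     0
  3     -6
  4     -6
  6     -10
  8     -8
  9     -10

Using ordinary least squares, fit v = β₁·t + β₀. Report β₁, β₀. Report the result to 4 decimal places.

β₁ = -1.0000, β₀ = -1.6667

Normal-equation sums: Σt·t = 206, Σt = 30, Σ1 = 6.
For Aᵀv: Σt·v = -256, Σv = -40.
Normal equations: [[206, 30]; [30, 6]]·[β₁, β₀]ᵀ = [-256, -40]ᵀ.
Determinant 206·6 − 30² = 336.
β₁ = ((-256)·6 − 30·(-40))/336 = -1; β₀ = (206·(-40) − 30·(-256))/336 = -5/3.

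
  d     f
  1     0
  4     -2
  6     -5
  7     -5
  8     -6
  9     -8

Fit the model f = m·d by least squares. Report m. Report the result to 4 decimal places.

m = -0.7814

Sums needed: Σd·d = 247.
Moment sums: Σd·f = -193.
Normal equations: [[247]]·[m]ᵀ = [-193]ᵀ.
m = (-193)/247 = -0.781377.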